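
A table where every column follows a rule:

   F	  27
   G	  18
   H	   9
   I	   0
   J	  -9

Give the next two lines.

K  -18; L  -27

Letter: letters move forward 1 place in the alphabet, so F, G, H, I, J → K → L.
Second component: −9 each step; 27, 18, 9, 0, -9 → -18 → -27.
So the next two lines are K  -18 and L  -27.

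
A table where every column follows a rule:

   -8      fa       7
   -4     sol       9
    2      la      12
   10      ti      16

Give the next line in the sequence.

20  do  21

First component: differences are 4, 6, 8, … (increasing by 2 each time); -8, -4, 2, 10 → 20.
Note: runs through the solfège scale do→ti; fa, sol, la, ti → do.
Third component: 7, 9, 12, 16 → 21 (differences are 2, 3, 4, … (increasing by 1 each time)).
Putting it together: 20  do  21.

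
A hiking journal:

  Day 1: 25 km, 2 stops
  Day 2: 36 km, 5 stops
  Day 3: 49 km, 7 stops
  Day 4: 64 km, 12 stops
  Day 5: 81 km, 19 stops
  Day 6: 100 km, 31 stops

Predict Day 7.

121 km, 50 stops

Km goes 25, 36, 49, 64, 81, 100 → 121 (perfect squares: 5², 6², 7², …).
Stops goes 2, 5, 7, 12, 19, 31 → 50 (each term is the sum of the two before it).
Combining the parts gives 121 km, 50 stops.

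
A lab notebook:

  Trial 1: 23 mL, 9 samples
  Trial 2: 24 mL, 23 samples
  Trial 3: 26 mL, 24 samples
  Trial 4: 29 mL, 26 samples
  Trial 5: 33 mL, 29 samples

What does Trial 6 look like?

38 mL, 33 samples

For the mL, differences are 1, 2, 3, … (increasing by 1 each time): 23, 24, 26, 29, 33 → 38.
Samples goes 9, 23, 24, 26, 29 → 33 (always the previous value of the mL).
Putting it together: 38 mL, 33 samples.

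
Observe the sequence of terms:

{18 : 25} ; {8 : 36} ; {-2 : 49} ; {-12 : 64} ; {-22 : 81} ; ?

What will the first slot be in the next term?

For the first slot, −10 each step: 18, 8, -2, -12, -22 → -32.
Second slot goes 25, 36, 49, 64, 81 → 100 (perfect squares: 5², 6², 7², …).

-32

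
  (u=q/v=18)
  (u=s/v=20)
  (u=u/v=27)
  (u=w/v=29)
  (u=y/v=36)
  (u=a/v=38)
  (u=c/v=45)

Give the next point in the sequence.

U goes q, s, u, w, y, a, c → e (letters move forward 2 places in the alphabet, wrapping Z→A).
V goes 18, 20, 27, 29, 36, 38, 45 → 47 (alternating steps +2, +7, +2, +7, …).
So the next point is (u=e/v=47).

(u=e/v=47)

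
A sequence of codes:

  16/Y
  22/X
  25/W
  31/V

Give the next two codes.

First component: alternating steps +6, +3, +6, +3, …; 16, 22, 25, 31 → 34 → 40.
Letter: letters move back 1 place in the alphabet, so Y, X, W, V → U → T.
So the next two codes are 34/U and 40/T.

34/U then 40/T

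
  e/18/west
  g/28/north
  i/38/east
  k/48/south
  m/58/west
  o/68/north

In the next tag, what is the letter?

q

Letter — letters move forward 2 places in the alphabet: e, g, i, k, m, o → q.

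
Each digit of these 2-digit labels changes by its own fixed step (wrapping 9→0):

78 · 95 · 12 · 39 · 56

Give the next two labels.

First digit: 7, 9, 1, 3, 5 → 7 → 9 (+2 each step, mod 10).
Second digit: 8, 5, 2, 9, 6 → 3 → 0 (−3 each step, mod 10).
Putting the parts together: 73 and then 90.

73, 90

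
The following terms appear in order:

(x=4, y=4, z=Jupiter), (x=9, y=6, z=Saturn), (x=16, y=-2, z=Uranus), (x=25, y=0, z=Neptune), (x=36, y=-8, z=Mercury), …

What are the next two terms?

X goes 4, 9, 16, 25, 36 → 49 → 64 (perfect squares: 2², 3², 4², …).
Y goes 4, 6, -2, 0, -8 → -6 → -14 (alternating steps +2, −8, +2, −8, …).
Z: runs through the planets Mercury→Neptune, so Jupiter, Saturn, Uranus, Neptune, Mercury → Venus → Earth.
So the next two terms are (x=49, y=-6, z=Venus) and (x=64, y=-14, z=Earth).

(x=49, y=-6, z=Venus), (x=64, y=-14, z=Earth)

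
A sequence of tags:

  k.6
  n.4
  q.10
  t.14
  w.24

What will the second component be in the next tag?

38

For the second component, each term is the sum of the two before it: 6, 4, 10, 14, 24 → 38.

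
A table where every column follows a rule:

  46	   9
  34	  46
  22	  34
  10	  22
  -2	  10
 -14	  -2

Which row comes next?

-26  -14

First component: −12 each step; 46, 34, 22, 10, -2, -14 → -26.
Second component — always the previous value of the first component: 9, 46, 34, 22, 10, -2 → -14.
So the next row is -26  -14.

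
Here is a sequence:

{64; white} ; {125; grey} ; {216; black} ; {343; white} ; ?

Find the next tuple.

First coordinate: perfect cubes: 4³, 5³, 6³, …, so 64, 125, 216, 343 → 512.
Shade: white, grey, black, white → grey (repeats white → grey → black).
Putting it together: {512; grey}.

{512; grey}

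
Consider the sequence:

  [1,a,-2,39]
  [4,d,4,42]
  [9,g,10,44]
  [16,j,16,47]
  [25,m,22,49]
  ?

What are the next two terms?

[36,p,28,52], [49,s,34,54]

First part — perfect squares: 1², 2², 3², …: 1, 4, 9, 16, 25 → 36 → 49.
Letter: letters move forward 3 places in the alphabet, so a, d, g, j, m → p → s.
For the third part, +6 each step: -2, 4, 10, 16, 22 → 28 → 34.
Fourth part: alternating steps +3, +2, +3, +2, …; 39, 42, 44, 47, 49 → 52 → 54.
Putting the parts together: [36,p,28,52] and then [49,s,34,54].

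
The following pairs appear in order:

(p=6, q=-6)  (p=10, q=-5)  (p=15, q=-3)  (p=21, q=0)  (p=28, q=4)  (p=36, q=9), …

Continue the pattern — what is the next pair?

P: 6, 10, 15, 21, 28, 36 → 45 (differences are 4, 5, 6, … (increasing by 1 each time)).
Q: differences are 1, 2, 3, … (increasing by 1 each time), so -6, -5, -3, 0, 4, 9 → 15.
Combining the parts gives (p=45, q=15).

(p=45, q=15)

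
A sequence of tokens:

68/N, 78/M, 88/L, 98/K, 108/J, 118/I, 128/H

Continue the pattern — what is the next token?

138/G

First component: +10 each step; 68, 78, 88, 98, 108, 118, 128 → 138.
Letter — letters move back 1 place in the alphabet: N, M, L, K, J, I, H → G.
So the next token is 138/G.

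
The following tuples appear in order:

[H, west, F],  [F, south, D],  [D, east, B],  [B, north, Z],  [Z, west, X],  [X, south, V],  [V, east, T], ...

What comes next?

[T, north, R]

First letter: H, F, D, B, Z, X, V → T (letters move back 2 places in the alphabet, wrapping A→Z).
For the direction, repeats west → south → east → north: west, south, east, north, west, south, east → north.
Second letter — letters move back 2 places in the alphabet, wrapping A→Z: F, D, B, Z, X, V, T → R.
So the next tuple is [T, north, R].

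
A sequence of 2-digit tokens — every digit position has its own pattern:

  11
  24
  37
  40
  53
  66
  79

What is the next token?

First digit: +1 each step, mod 10, so 1, 2, 3, 4, 5, 6, 7 → 8.
For the second digit, +3 each step, mod 10: 1, 4, 7, 0, 3, 6, 9 → 2.
Putting it together: 82.

82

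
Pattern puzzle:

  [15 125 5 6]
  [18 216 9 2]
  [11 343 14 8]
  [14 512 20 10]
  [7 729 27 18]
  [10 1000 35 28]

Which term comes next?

First entry: alternating steps +3, −7, +3, −7, …; 15, 18, 11, 14, 7, 10 → 3.
Second entry: perfect cubes: 5³, 6³, 7³, …, so 125, 216, 343, 512, 729, 1000 → 1331.
Third entry — differences are 4, 5, 6, … (increasing by 1 each time): 5, 9, 14, 20, 27, 35 → 44.
Fourth entry: each term is the sum of the two before it; 6, 2, 8, 10, 18, 28 → 46.
So the next term is [3 1331 44 46].

[3 1331 44 46]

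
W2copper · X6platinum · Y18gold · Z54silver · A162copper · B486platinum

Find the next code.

C1458gold

Letter: letters move forward 1 place in the alphabet, wrapping Z→A; W, X, Y, Z, A, B → C.
Second component: 2, 6, 18, 54, 162, 486 → 1458 (×3 each step).
Metal: repeats copper → platinum → gold → silver, so copper, platinum, gold, silver, copper, platinum → gold.
Putting it together: C1458gold.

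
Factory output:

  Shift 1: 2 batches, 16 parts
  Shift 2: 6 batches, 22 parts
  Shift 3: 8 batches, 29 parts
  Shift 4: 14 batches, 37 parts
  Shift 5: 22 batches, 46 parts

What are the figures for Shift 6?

36 batches, 56 parts

Batches: each term is the sum of the two before it, so 2, 6, 8, 14, 22 → 36.
Parts: differences are 6, 7, 8, … (increasing by 1 each time); 16, 22, 29, 37, 46 → 56.
So the next record is 36 batches, 56 parts.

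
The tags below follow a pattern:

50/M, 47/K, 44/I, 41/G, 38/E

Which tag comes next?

First component — −3 each step: 50, 47, 44, 41, 38 → 35.
Letter goes M, K, I, G, E → C (letters move back 2 places in the alphabet).
Putting it together: 35/C.

35/C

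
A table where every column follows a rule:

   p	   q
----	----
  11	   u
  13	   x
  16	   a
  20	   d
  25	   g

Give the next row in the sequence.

Column p: 11, 13, 16, 20, 25 → 31 (differences are 2, 3, 4, … (increasing by 1 each time)).
Column q: u, x, a, d, g → j (letters move forward 3 places in the alphabet, wrapping Z→A).
Combining the parts gives 31  j.

31  j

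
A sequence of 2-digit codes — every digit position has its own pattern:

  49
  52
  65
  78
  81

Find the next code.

First digit: +1 each step, mod 10, so 4, 5, 6, 7, 8 → 9.
Second digit: 9, 2, 5, 8, 1 → 4 (+3 each step, mod 10).
Combining the parts gives 94.

94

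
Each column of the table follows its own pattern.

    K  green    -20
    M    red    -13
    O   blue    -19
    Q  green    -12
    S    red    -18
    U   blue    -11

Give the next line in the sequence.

Letter goes K, M, O, Q, S, U → W (letters move forward 2 places in the alphabet).
Colour: green, red, blue, green, red, blue → green (repeats green → red → blue).
For the third component, alternating steps +7, −6, +7, −6, …: -20, -13, -19, -12, -18, -11 → -17.
Combining the parts gives W  green  -17.

W  green  -17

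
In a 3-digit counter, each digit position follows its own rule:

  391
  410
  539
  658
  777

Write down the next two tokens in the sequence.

First digit: +1 each step, mod 10; 3, 4, 5, 6, 7 → 8 → 9.
Second digit goes 9, 1, 3, 5, 7 → 9 → 1 (+2 each step, mod 10).
Third digit: −1 each step, mod 10; 1, 0, 9, 8, 7 → 6 → 5.
Putting the parts together: 896 and then 915.

896 then 915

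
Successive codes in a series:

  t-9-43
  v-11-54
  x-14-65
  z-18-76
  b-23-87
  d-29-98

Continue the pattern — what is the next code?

For the letter, letters move forward 2 places in the alphabet, wrapping Z→A: t, v, x, z, b, d → f.
Second component: 9, 11, 14, 18, 23, 29 → 36 (differences are 2, 3, 4, … (increasing by 1 each time)).
Third component goes 43, 54, 65, 76, 87, 98 → 109 (+11 each step).
Putting it together: f-36-109.

f-36-109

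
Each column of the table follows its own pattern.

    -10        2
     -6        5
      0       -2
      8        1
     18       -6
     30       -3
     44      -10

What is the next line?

60  -7

First component goes -10, -6, 0, 8, 18, 30, 44 → 60 (differences are 4, 6, 8, … (increasing by 2 each time)).
Second component: alternating steps +3, −7, +3, −7, …, so 2, 5, -2, 1, -6, -3, -10 → -7.
So the next line is 60  -7.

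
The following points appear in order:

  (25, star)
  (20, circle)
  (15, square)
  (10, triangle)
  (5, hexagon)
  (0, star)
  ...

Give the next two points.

(-5, circle), (-10, square)

For the first value, −5 each step: 25, 20, 15, 10, 5, 0 → -5 → -10.
Shape: repeats star → circle → square → triangle → hexagon, so star, circle, square, triangle, hexagon, star → circle → square.
So the next two points are (-5, circle) and (-10, square).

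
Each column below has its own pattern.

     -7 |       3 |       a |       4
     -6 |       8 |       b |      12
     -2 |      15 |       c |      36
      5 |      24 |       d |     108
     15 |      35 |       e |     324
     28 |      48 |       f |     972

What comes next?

44  63  g  2916

First component goes -7, -6, -2, 5, 15, 28 → 44 (differences are 1, 4, 7, … (increasing by 3 each time)).
Second component: differences are 5, 7, 9, … (increasing by 2 each time); 3, 8, 15, 24, 35, 48 → 63.
Letter goes a, b, c, d, e, f → g (letters move forward 1 place in the alphabet).
Fourth component — ×3 each step: 4, 12, 36, 108, 324, 972 → 2916.
So the next line is 44  63  g  2916.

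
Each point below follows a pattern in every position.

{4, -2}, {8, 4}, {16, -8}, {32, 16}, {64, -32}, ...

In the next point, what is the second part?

Second part goes -2, 4, -8, 16, -32 → 64 (×(-2) each step).

64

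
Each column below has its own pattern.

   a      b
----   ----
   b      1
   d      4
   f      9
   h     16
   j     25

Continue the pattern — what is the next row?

Column a: letters move forward 2 places in the alphabet, so b, d, f, h, j → l.
Column b — perfect squares: 1², 2², 3², …: 1, 4, 9, 16, 25 → 36.
Putting it together: l  36.

l  36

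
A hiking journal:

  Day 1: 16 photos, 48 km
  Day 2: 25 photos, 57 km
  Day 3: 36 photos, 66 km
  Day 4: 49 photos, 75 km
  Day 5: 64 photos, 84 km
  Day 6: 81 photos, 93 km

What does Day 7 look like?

Photos — perfect squares: 4², 5², 6², …: 16, 25, 36, 49, 64, 81 → 100.
Km: 48, 57, 66, 75, 84, 93 → 102 (+9 each step).
So the next record is 100 photos, 102 km.

100 photos, 102 km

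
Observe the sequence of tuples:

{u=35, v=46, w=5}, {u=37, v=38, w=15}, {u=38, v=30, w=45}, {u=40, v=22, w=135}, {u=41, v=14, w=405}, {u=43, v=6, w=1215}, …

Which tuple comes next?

{u=44, v=-2, w=3645}

U goes 35, 37, 38, 40, 41, 43 → 44 (alternating steps +2, +1, +2, +1, …).
V: 46, 38, 30, 22, 14, 6 → -2 (−8 each step).
W: ×3 each step, so 5, 15, 45, 135, 405, 1215 → 3645.
So the next tuple is {u=44, v=-2, w=3645}.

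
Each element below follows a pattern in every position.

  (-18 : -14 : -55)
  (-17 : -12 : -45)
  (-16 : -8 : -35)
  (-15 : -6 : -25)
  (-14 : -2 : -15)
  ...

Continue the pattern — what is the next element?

(-13 : 0 : -5)

First value: -18, -17, -16, -15, -14 → -13 (+1 each step).
Second value: alternating steps +2, +4, +2, +4, …, so -14, -12, -8, -6, -2 → 0.
Third value: +10 each step; -55, -45, -35, -25, -15 → -5.
So the next element is (-13 : 0 : -5).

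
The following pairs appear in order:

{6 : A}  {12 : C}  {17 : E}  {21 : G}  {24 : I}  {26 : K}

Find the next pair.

For the first slot, differences are 6, 5, 4, … (decreasing by 1 each time): 6, 12, 17, 21, 24, 26 → 27.
Letter: letters move forward 2 places in the alphabet, so A, C, E, G, I, K → M.
Putting it together: {27 : M}.

{27 : M}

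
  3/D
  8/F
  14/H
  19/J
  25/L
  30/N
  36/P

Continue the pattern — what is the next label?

First component: alternating steps +5, +6, +5, +6, …; 3, 8, 14, 19, 25, 30, 36 → 41.
For the letter, letters move forward 2 places in the alphabet: D, F, H, J, L, N, P → R.
Combining the parts gives 41/R.

41/R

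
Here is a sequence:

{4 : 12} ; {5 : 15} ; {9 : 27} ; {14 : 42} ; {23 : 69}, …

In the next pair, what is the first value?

37

First value goes 4, 5, 9, 14, 23 → 37 (each term is the sum of the two before it).
Second value goes 12, 15, 27, 42, 69 → 111 (always 3 × the first value).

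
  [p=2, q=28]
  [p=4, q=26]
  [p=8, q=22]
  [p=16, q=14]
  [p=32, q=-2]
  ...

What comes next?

[p=64, q=-34]

P: ×2 each step, so 2, 4, 8, 16, 32 → 64.
Q — together with the p always sums to 30: 28, 26, 22, 14, -2 → -34.
Putting it together: [p=64, q=-34].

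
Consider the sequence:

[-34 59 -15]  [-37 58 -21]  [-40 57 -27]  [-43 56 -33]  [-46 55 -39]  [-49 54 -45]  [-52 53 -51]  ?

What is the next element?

First slot: -34, -37, -40, -43, -46, -49, -52 → -55 (−3 each step).
Second slot: −1 each step, so 59, 58, 57, 56, 55, 54, 53 → 52.
Third slot: -15, -21, -27, -33, -39, -45, -51 → -57 (−6 each step).
Putting it together: [-55 52 -57].

[-55 52 -57]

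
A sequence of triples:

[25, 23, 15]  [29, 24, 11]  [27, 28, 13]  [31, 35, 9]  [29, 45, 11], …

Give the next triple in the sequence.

[33, 58, 7]

For the first part, alternating steps +4, −2, +4, −2, …: 25, 29, 27, 31, 29 → 33.
Second part goes 23, 24, 28, 35, 45 → 58 (differences are 1, 4, 7, … (increasing by 3 each time)).
Third part: together with the first part always sums to 40, so 15, 11, 13, 9, 11 → 7.
Combining the parts gives [33, 58, 7].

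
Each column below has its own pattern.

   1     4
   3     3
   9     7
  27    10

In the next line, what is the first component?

81

First component: 1, 3, 9, 27 → 81 (×3 each step).
Second component goes 4, 3, 7, 10 → 17 (each term is the sum of the two before it).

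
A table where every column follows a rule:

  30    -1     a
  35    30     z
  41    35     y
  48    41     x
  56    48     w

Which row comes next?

First component: differences are 5, 6, 7, … (increasing by 1 each time); 30, 35, 41, 48, 56 → 65.
Second component: always the previous value of the first component; -1, 30, 35, 41, 48 → 56.
Letter: letters move back 1 place in the alphabet, wrapping A→Z; a, z, y, x, w → v.
So the next row is 65  56  v.

65  56  v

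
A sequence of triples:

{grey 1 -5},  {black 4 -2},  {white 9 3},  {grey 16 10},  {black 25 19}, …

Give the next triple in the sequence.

{white 36 30}

Shade — repeats grey → black → white: grey, black, white, grey, black → white.
Second value: perfect squares: 1², 2², 3², …, so 1, 4, 9, 16, 25 → 36.
Third value — always 6 less than the second value: -5, -2, 3, 10, 19 → 30.
Putting it together: {white 36 30}.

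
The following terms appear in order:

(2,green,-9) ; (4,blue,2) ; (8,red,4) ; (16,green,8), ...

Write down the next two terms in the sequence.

(32,blue,16), (64,red,32)

First entry: 2, 4, 8, 16 → 32 → 64 (×2 each step).
Colour — repeats green → blue → red: green, blue, red, green → blue → red.
Third entry: always the previous value of the first entry; -9, 2, 4, 8 → 16 → 32.
So the next two terms are (32,blue,16) and (64,red,32).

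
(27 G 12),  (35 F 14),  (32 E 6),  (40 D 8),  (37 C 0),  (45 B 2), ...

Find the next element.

(42 A -6)

First part goes 27, 35, 32, 40, 37, 45 → 42 (alternating steps +8, −3, +8, −3, …).
Letter: G, F, E, D, C, B → A (letters move back 1 place in the alphabet).
Third part — alternating steps +2, −8, +2, −8, …: 12, 14, 6, 8, 0, 2 → -6.
Putting it together: (42 A -6).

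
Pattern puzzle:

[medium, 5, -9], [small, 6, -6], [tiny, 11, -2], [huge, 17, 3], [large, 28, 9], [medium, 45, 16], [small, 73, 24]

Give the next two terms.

[tiny, 118, 33], [huge, 191, 43]

Size — repeats medium → small → tiny → huge → large: medium, small, tiny, huge, large, medium, small → tiny → huge.
Second part goes 5, 6, 11, 17, 28, 45, 73 → 118 → 191 (each term is the sum of the two before it).
Third part: -9, -6, -2, 3, 9, 16, 24 → 33 → 43 (differences are 3, 4, 5, … (increasing by 1 each time)).
So the next two terms are [tiny, 118, 33] and [huge, 191, 43].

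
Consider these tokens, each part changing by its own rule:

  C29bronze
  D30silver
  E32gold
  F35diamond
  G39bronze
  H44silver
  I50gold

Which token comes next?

Letter goes C, D, E, F, G, H, I → J (letters move forward 1 place in the alphabet).
For the second component, differences are 1, 2, 3, … (increasing by 1 each time): 29, 30, 32, 35, 39, 44, 50 → 57.
Rank: bronze, silver, gold, diamond, bronze, silver, gold → diamond (repeats bronze → silver → gold → diamond).
So the next token is J57diamond.

J57diamond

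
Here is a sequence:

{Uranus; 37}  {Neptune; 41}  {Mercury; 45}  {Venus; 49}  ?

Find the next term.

{Earth; 53}

Planet goes Uranus, Neptune, Mercury, Venus → Earth (runs through the planets Mercury→Neptune).
Second component: +4 each step; 37, 41, 45, 49 → 53.
Putting it together: {Earth; 53}.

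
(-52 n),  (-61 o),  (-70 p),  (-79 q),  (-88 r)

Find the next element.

First entry: -52, -61, -70, -79, -88 → -97 (−9 each step).
Letter: letters move forward 1 place in the alphabet; n, o, p, q, r → s.
Putting it together: (-97 s).

(-97 s)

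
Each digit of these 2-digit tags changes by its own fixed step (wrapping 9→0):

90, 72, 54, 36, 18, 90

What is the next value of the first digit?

First digit: 9, 7, 5, 3, 1, 9 → 7 (−2 each step, mod 10).

7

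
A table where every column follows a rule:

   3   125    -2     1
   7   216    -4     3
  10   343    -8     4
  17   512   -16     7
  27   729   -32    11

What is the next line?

44  1000  -64  18

First component: each term is the sum of the two before it, so 3, 7, 10, 17, 27 → 44.
For the second component, perfect cubes: 5³, 6³, 7³, …: 125, 216, 343, 512, 729 → 1000.
Third component: ×2 each step; -2, -4, -8, -16, -32 → -64.
Fourth component: each term is the sum of the two before it, so 1, 3, 4, 7, 11 → 18.
Combining the parts gives 44  1000  -64  18.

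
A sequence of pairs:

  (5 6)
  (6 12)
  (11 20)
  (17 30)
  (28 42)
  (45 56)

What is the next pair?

First slot — each term is the sum of the two before it: 5, 6, 11, 17, 28, 45 → 73.
For the second slot, differences are 6, 8, 10, … (increasing by 2 each time): 6, 12, 20, 30, 42, 56 → 72.
Combining the parts gives (73 72).

(73 72)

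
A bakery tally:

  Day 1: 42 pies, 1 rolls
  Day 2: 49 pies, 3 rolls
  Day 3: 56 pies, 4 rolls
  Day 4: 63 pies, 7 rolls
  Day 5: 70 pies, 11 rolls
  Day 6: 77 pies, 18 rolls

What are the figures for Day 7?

Pies: +7 each step; 42, 49, 56, 63, 70, 77 → 84.
Rolls: each term is the sum of the two before it, so 1, 3, 4, 7, 11, 18 → 29.
Combining the parts gives 84 pies, 29 rolls.

84 pies, 29 rolls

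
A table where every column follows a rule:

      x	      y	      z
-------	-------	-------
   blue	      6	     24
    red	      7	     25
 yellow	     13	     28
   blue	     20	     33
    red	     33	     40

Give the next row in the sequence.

yellow  53  49

Column x: repeats blue → red → yellow; blue, red, yellow, blue, red → yellow.
Column y: each term is the sum of the two before it; 6, 7, 13, 20, 33 → 53.
Column z: differences are 1, 3, 5, … (increasing by 2 each time), so 24, 25, 28, 33, 40 → 49.
Combining the parts gives yellow  53  49.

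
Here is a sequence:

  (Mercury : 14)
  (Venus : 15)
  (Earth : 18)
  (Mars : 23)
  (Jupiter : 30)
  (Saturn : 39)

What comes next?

Planet: runs through the planets Mercury→Neptune, so Mercury, Venus, Earth, Mars, Jupiter, Saturn → Uranus.
Second component — differences are 1, 3, 5, … (increasing by 2 each time): 14, 15, 18, 23, 30, 39 → 50.
Putting it together: (Uranus : 50).

(Uranus : 50)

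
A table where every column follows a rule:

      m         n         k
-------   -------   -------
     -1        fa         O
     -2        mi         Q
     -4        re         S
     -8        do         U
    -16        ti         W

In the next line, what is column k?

Column m goes -1, -2, -4, -8, -16 → -32 (×2 each step).
Column n goes fa, mi, re, do, ti → la (runs backward through the solfège scale do→ti).
Column k: letters move forward 2 places in the alphabet; O, Q, S, U, W → Y.

Y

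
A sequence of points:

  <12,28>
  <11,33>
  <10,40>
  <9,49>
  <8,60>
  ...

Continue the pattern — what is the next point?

<7,73>

For the first value, −1 each step: 12, 11, 10, 9, 8 → 7.
Second value: differences are 5, 7, 9, … (increasing by 2 each time); 28, 33, 40, 49, 60 → 73.
Combining the parts gives <7,73>.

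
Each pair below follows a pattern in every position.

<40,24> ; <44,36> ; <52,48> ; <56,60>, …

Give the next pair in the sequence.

<64,72>

First value: alternating steps +4, +8, +4, +8, …; 40, 44, 52, 56 → 64.
For the second value, +12 each step: 24, 36, 48, 60 → 72.
So the next pair is <64,72>.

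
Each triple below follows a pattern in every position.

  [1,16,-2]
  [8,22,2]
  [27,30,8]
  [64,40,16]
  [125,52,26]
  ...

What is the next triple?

First value: 1, 8, 27, 64, 125 → 216 (perfect cubes: 1³, 2³, 3³, …).
Second value: 16, 22, 30, 40, 52 → 66 (differences are 6, 8, 10, … (increasing by 2 each time)).
For the third value, differences are 4, 6, 8, … (increasing by 2 each time): -2, 2, 8, 16, 26 → 38.
Putting it together: [216,66,38].

[216,66,38]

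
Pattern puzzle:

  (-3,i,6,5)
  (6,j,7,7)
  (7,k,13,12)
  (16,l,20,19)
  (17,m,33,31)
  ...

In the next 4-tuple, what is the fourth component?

Fourth component: 5, 7, 12, 19, 31 → 50 (each term is the sum of the two before it).

50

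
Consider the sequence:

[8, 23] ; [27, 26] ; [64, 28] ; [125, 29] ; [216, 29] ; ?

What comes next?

[343, 28]

First value — perfect cubes: 2³, 3³, 4³, …: 8, 27, 64, 125, 216 → 343.
Second value: differences are 3, 2, 1, … (decreasing by 1 each time), so 23, 26, 28, 29, 29 → 28.
Putting it together: [343, 28].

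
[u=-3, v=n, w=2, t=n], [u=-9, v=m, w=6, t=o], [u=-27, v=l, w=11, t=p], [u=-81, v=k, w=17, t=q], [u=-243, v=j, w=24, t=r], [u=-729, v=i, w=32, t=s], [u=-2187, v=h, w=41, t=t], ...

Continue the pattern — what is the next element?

[u=-6561, v=g, w=51, t=u]

U: ×3 each step; -3, -9, -27, -81, -243, -729, -2187 → -6561.
V — letters move back 1 place in the alphabet: n, m, l, k, j, i, h → g.
W — differences are 4, 5, 6, … (increasing by 1 each time): 2, 6, 11, 17, 24, 32, 41 → 51.
For the t, letters move forward 1 place in the alphabet: n, o, p, q, r, s, t → u.
Combining the parts gives [u=-6561, v=g, w=51, t=u].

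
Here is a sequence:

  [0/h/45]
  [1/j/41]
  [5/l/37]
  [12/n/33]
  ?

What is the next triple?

First part: differences are 1, 4, 7, … (increasing by 3 each time), so 0, 1, 5, 12 → 22.
Letter: letters move forward 2 places in the alphabet, so h, j, l, n → p.
Third part goes 45, 41, 37, 33 → 29 (−4 each step).
Putting it together: [22/p/29].

[22/p/29]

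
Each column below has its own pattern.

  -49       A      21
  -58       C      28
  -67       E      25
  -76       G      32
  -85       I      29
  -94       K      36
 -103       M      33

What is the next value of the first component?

First component: -49, -58, -67, -76, -85, -94, -103 → -112 (−9 each step).

-112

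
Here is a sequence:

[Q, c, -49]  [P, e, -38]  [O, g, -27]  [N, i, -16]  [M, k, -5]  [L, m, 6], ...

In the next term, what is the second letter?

For the first letter, letters move back 1 place in the alphabet: Q, P, O, N, M, L → K.
Second letter: letters move forward 2 places in the alphabet; c, e, g, i, k, m → o.
Third value: -49, -38, -27, -16, -5, 6 → 17 (+11 each step).

o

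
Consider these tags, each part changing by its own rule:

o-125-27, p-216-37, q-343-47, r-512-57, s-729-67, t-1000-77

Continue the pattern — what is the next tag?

Letter goes o, p, q, r, s, t → u (letters move forward 1 place in the alphabet).
Second component: 125, 216, 343, 512, 729, 1000 → 1331 (perfect cubes: 5³, 6³, 7³, …).
Third component: 27, 37, 47, 57, 67, 77 → 87 (+10 each step).
Putting it together: u-1331-87.

u-1331-87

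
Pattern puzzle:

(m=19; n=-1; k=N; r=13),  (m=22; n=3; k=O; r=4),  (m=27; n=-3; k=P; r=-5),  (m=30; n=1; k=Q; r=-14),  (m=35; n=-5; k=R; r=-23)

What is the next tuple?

(m=38; n=-1; k=S; r=-32)

M: alternating steps +3, +5, +3, +5, …; 19, 22, 27, 30, 35 → 38.
N — alternating steps +4, −6, +4, −6, …: -1, 3, -3, 1, -5 → -1.
For the k, letters move forward 1 place in the alphabet: N, O, P, Q, R → S.
R: 13, 4, -5, -14, -23 → -32 (−9 each step).
Combining the parts gives (m=38; n=-1; k=S; r=-32).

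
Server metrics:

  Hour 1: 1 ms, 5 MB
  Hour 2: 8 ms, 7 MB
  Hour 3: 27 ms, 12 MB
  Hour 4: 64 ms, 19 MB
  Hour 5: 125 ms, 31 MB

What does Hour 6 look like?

For the ms, perfect cubes: 1³, 2³, 3³, …: 1, 8, 27, 64, 125 → 216.
MB goes 5, 7, 12, 19, 31 → 50 (each term is the sum of the two before it).
Combining the parts gives 216 ms, 50 MB.

216 ms, 50 MB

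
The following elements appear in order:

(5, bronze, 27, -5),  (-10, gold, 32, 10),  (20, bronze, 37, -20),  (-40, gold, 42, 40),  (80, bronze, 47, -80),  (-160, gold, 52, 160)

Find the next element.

First coordinate: 5, -10, 20, -40, 80, -160 → 320 (×(-2) each step).
Rank goes bronze, gold, bronze, gold, bronze, gold → bronze (alternates bronze ↔ gold).
Third coordinate: 27, 32, 37, 42, 47, 52 → 57 (+5 each step).
Fourth coordinate goes -5, 10, -20, 40, -80, 160 → -320 (always the negative of the first coordinate).
Putting it together: (320, bronze, 57, -320).

(320, bronze, 57, -320)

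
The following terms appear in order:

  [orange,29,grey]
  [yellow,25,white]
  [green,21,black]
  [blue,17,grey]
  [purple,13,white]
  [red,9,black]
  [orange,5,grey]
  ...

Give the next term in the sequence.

[yellow,1,white]

For the colour, repeats orange → yellow → green → blue → purple → red: orange, yellow, green, blue, purple, red, orange → yellow.
Second value — −4 each step: 29, 25, 21, 17, 13, 9, 5 → 1.
Shade: repeats grey → white → black; grey, white, black, grey, white, black, grey → white.
So the next term is [yellow,1,white].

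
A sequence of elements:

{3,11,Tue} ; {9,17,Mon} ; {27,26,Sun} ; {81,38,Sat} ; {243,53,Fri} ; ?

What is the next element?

{729,71,Thu}

First coordinate: ×3 each step, so 3, 9, 27, 81, 243 → 729.
Second coordinate goes 11, 17, 26, 38, 53 → 71 (differences are 6, 9, 12, … (increasing by 3 each time)).
Day goes Tue, Mon, Sun, Sat, Fri → Thu (runs backward through the weekdays Mon→Sun).
Combining the parts gives {729,71,Thu}.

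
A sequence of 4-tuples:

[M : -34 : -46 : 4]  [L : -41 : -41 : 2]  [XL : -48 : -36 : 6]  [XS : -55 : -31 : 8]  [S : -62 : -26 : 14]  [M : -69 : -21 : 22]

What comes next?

Size — repeats M → L → XL → XS → S: M, L, XL, XS, S, M → L.
Second part — −7 each step: -34, -41, -48, -55, -62, -69 → -76.
Third part: +5 each step; -46, -41, -36, -31, -26, -21 → -16.
Fourth part: each term is the sum of the two before it; 4, 2, 6, 8, 14, 22 → 36.
Combining the parts gives [L : -76 : -16 : 36].

[L : -76 : -16 : 36]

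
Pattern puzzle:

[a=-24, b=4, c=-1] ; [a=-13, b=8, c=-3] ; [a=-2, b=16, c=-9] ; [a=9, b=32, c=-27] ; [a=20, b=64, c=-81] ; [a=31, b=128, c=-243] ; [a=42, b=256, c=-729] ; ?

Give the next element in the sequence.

[a=53, b=512, c=-2187]

A — +11 each step: -24, -13, -2, 9, 20, 31, 42 → 53.
B: ×2 each step; 4, 8, 16, 32, 64, 128, 256 → 512.
C goes -1, -3, -9, -27, -81, -243, -729 → -2187 (×3 each step).
Putting it together: [a=53, b=512, c=-2187].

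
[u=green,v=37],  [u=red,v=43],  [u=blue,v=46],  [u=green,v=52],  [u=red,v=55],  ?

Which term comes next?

U: green, red, blue, green, red → blue (repeats green → red → blue).
V: alternating steps +6, +3, +6, +3, …; 37, 43, 46, 52, 55 → 61.
So the next term is [u=blue,v=61].

[u=blue,v=61]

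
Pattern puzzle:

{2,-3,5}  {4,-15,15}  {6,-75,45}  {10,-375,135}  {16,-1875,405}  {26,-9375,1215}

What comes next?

First component: 2, 4, 6, 10, 16, 26 → 42 (each term is the sum of the two before it).
Second component: ×5 each step, so -3, -15, -75, -375, -1875, -9375 → -46875.
Third component: 5, 15, 45, 135, 405, 1215 → 3645 (×3 each step).
Combining the parts gives {42,-46875,3645}.

{42,-46875,3645}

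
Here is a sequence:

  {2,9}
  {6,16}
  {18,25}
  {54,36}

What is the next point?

First slot: ×3 each step, so 2, 6, 18, 54 → 162.
For the second slot, perfect squares: 3², 4², 5², …: 9, 16, 25, 36 → 49.
Putting it together: {162,49}.

{162,49}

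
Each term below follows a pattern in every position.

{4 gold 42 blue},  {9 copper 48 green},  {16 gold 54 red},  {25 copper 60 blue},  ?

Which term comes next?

First value: 4, 9, 16, 25 → 36 (perfect squares: 2², 3², 4², …).
Metal: gold, copper, gold, copper → gold (alternates gold ↔ copper).
Third value: +6 each step; 42, 48, 54, 60 → 66.
For the colour, repeats blue → green → red: blue, green, red, blue → green.
So the next term is {36 gold 66 green}.

{36 gold 66 green}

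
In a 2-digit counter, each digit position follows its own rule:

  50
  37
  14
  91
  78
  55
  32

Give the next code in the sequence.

First digit: −2 each step, mod 10, so 5, 3, 1, 9, 7, 5, 3 → 1.
Second digit: −3 each step, mod 10, so 0, 7, 4, 1, 8, 5, 2 → 9.
So the next code is 19.

19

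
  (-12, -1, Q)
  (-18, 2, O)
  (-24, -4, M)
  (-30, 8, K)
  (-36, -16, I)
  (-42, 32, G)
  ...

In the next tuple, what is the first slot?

First slot: −6 each step, so -12, -18, -24, -30, -36, -42 → -48.
Second slot: -1, 2, -4, 8, -16, 32 → -64 (×(-2) each step).
Letter: Q, O, M, K, I, G → E (letters move back 2 places in the alphabet).

-48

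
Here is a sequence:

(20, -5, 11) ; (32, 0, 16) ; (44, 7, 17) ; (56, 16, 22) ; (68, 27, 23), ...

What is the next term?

(80, 40, 28)

First coordinate: 20, 32, 44, 56, 68 → 80 (+12 each step).
Second coordinate — differences are 5, 7, 9, … (increasing by 2 each time): -5, 0, 7, 16, 27 → 40.
For the third coordinate, alternating steps +5, +1, +5, +1, …: 11, 16, 17, 22, 23 → 28.
Combining the parts gives (80, 40, 28).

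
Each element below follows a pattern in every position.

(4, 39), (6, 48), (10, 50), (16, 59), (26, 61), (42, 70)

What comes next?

First slot — each term is the sum of the two before it: 4, 6, 10, 16, 26, 42 → 68.
Second slot — alternating steps +9, +2, +9, +2, …: 39, 48, 50, 59, 61, 70 → 72.
So the next element is (68, 72).

(68, 72)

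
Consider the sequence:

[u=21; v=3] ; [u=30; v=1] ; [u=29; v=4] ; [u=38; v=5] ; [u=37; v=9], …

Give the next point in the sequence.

[u=46; v=14]

U: alternating steps +9, −1, +9, −1, …, so 21, 30, 29, 38, 37 → 46.
V: each term is the sum of the two before it; 3, 1, 4, 5, 9 → 14.
Combining the parts gives [u=46; v=14].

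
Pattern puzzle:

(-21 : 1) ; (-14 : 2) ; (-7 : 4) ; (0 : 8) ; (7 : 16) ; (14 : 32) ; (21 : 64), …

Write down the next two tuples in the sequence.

First part goes -21, -14, -7, 0, 7, 14, 21 → 28 → 35 (+7 each step).
Second part — ×2 each step: 1, 2, 4, 8, 16, 32, 64 → 128 → 256.
Putting the parts together: (28 : 128) and then (35 : 256).

(28 : 128), (35 : 256)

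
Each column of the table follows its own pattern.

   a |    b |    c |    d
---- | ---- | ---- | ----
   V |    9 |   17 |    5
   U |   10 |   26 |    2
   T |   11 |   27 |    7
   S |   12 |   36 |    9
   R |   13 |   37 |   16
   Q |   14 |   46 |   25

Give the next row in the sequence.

P  15  47  41

Column a goes V, U, T, S, R, Q → P (letters move back 1 place in the alphabet).
Column b — +1 each step: 9, 10, 11, 12, 13, 14 → 15.
Column c: alternating steps +9, +1, +9, +1, …, so 17, 26, 27, 36, 37, 46 → 47.
Column d: 5, 2, 7, 9, 16, 25 → 41 (each term is the sum of the two before it).
Combining the parts gives P  15  47  41.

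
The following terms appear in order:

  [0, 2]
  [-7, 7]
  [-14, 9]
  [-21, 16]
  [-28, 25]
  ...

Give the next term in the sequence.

First part: 0, -7, -14, -21, -28 → -35 (−7 each step).
Second part: each term is the sum of the two before it, so 2, 7, 9, 16, 25 → 41.
Putting it together: [-35, 41].

[-35, 41]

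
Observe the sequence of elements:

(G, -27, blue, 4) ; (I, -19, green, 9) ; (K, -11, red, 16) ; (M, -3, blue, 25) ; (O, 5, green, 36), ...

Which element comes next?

(Q, 13, red, 49)

Letter: G, I, K, M, O → Q (letters move forward 2 places in the alphabet).
Second slot: +8 each step; -27, -19, -11, -3, 5 → 13.
For the colour, repeats blue → green → red: blue, green, red, blue, green → red.
Fourth slot: 4, 9, 16, 25, 36 → 49 (perfect squares: 2², 3², 4², …).
So the next element is (Q, 13, red, 49).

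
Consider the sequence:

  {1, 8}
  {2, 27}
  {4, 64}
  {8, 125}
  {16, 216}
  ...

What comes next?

First value: ×2 each step; 1, 2, 4, 8, 16 → 32.
Second value: perfect cubes: 2³, 3³, 4³, …, so 8, 27, 64, 125, 216 → 343.
Combining the parts gives {32, 343}.

{32, 343}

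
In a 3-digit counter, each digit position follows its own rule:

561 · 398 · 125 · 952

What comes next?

First digit — −2 each step, mod 10: 5, 3, 1, 9 → 7.
For the second digit, +3 each step, mod 10: 6, 9, 2, 5 → 8.
Third digit — −3 each step, mod 10: 1, 8, 5, 2 → 9.
Combining the parts gives 789.

789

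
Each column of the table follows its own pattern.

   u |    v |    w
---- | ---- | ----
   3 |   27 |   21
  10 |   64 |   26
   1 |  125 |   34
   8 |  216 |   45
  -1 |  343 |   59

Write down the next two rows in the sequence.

Column u goes 3, 10, 1, 8, -1 → 6 → -3 (alternating steps +7, −9, +7, −9, …).
For the column v, perfect cubes: 3³, 4³, 5³, …: 27, 64, 125, 216, 343 → 512 → 729.
Column w: differences are 5, 8, 11, … (increasing by 3 each time); 21, 26, 34, 45, 59 → 76 → 96.
So the next two rows are 6  512  76 and -3  729  96.

6  512  76; -3  729  96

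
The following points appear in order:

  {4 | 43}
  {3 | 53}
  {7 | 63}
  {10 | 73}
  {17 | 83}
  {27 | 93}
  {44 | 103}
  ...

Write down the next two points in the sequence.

First value — each term is the sum of the two before it: 4, 3, 7, 10, 17, 27, 44 → 71 → 115.
For the second value, +10 each step: 43, 53, 63, 73, 83, 93, 103 → 113 → 123.
So the next two points are {71 | 113} and {115 | 123}.

{71 | 113}, {115 | 123}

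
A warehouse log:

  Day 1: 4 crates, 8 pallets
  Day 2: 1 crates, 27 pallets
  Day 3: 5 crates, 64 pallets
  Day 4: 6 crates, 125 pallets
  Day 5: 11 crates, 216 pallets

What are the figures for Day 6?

For the crates, each term is the sum of the two before it: 4, 1, 5, 6, 11 → 17.
Pallets goes 8, 27, 64, 125, 216 → 343 (perfect cubes: 2³, 3³, 4³, …).
Putting it together: 17 crates, 343 pallets.

17 crates, 343 pallets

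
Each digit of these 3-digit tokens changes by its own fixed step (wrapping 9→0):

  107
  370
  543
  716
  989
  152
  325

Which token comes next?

First digit: +2 each step, mod 10, so 1, 3, 5, 7, 9, 1, 3 → 5.
Second digit: −3 each step, mod 10, so 0, 7, 4, 1, 8, 5, 2 → 9.
Third digit: 7, 0, 3, 6, 9, 2, 5 → 8 (+3 each step, mod 10).
Putting it together: 598.

598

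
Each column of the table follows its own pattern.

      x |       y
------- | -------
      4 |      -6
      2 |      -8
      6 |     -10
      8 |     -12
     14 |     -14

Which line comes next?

Column x goes 4, 2, 6, 8, 14 → 22 (each term is the sum of the two before it).
Column y: -6, -8, -10, -12, -14 → -16 (−2 each step).
So the next line is 22  -16.

22  -16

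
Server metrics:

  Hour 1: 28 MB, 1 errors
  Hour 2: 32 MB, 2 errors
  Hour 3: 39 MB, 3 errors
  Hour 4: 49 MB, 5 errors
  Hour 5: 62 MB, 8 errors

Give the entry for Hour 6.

78 MB, 13 errors

For the MB, differences are 4, 7, 10, … (increasing by 3 each time): 28, 32, 39, 49, 62 → 78.
Errors — each term is the sum of the two before it: 1, 2, 3, 5, 8 → 13.
Combining the parts gives 78 MB, 13 errors.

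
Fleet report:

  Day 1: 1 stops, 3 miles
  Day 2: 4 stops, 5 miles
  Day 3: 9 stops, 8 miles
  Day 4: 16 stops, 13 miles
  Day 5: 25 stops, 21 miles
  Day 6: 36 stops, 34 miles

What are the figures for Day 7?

49 stops, 55 miles

Stops: perfect squares: 1², 2², 3², …, so 1, 4, 9, 16, 25, 36 → 49.
Miles: each term is the sum of the two before it; 3, 5, 8, 13, 21, 34 → 55.
So the next line is 49 stops, 55 miles.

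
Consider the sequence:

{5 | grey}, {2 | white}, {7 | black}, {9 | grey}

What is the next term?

{16 | white}

First coordinate: each term is the sum of the two before it; 5, 2, 7, 9 → 16.
Shade: repeats grey → white → black; grey, white, black, grey → white.
Combining the parts gives {16 | white}.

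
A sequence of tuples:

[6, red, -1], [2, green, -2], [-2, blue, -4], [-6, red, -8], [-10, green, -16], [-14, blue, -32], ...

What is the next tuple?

For the first part, −4 each step: 6, 2, -2, -6, -10, -14 → -18.
For the colour, repeats red → green → blue: red, green, blue, red, green, blue → red.
Third part goes -1, -2, -4, -8, -16, -32 → -64 (×2 each step).
So the next tuple is [-18, red, -64].

[-18, red, -64]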